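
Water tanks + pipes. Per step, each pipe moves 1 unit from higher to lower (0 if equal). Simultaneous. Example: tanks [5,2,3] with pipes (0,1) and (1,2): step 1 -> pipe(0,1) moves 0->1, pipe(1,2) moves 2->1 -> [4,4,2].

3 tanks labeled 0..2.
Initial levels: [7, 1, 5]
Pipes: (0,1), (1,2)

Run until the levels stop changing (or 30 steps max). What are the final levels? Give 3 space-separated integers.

Step 1: flows [0->1,2->1] -> levels [6 3 4]
Step 2: flows [0->1,2->1] -> levels [5 5 3]
Step 3: flows [0=1,1->2] -> levels [5 4 4]
Step 4: flows [0->1,1=2] -> levels [4 5 4]
Step 5: flows [1->0,1->2] -> levels [5 3 5]
Step 6: flows [0->1,2->1] -> levels [4 5 4]
  -> period-2 cycle: step 6 state = step 4 state; never stabilizes
  -> state at step 30: (30-4) mod 2 = 0, same as step 4 -> [4 5 4]

Answer: 4 5 4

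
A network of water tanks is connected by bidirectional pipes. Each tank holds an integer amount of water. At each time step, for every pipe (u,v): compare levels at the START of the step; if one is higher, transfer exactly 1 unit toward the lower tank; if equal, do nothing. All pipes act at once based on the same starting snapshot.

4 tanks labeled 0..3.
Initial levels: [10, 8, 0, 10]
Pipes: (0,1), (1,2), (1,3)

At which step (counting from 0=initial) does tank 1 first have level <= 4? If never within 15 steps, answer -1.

Step 1: flows [0->1,1->2,3->1] -> levels [9 9 1 9]
Step 2: flows [0=1,1->2,1=3] -> levels [9 8 2 9]
Step 3: flows [0->1,1->2,3->1] -> levels [8 9 3 8]
Step 4: flows [1->0,1->2,1->3] -> levels [9 6 4 9]
Step 5: flows [0->1,1->2,3->1] -> levels [8 7 5 8]
Step 6: flows [0->1,1->2,3->1] -> levels [7 8 6 7]
Step 7: flows [1->0,1->2,1->3] -> levels [8 5 7 8]
Step 8: flows [0->1,2->1,3->1] -> levels [7 8 6 7]
  -> period-2 cycle (repeats step 6); tank 1 never drops to <=4
Tank 1 never reaches <=4 within 15 steps

Answer: -1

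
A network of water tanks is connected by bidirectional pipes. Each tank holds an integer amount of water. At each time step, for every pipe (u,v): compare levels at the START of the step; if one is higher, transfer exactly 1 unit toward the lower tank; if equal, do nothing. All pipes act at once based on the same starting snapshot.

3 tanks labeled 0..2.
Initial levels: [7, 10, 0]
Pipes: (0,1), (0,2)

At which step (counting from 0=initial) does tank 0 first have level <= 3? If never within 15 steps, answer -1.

Answer: -1

Derivation:
Step 1: flows [1->0,0->2] -> levels [7 9 1]
Step 2: flows [1->0,0->2] -> levels [7 8 2]
Step 3: flows [1->0,0->2] -> levels [7 7 3]
Step 4: flows [0=1,0->2] -> levels [6 7 4]
Step 5: flows [1->0,0->2] -> levels [6 6 5]
Step 6: flows [0=1,0->2] -> levels [5 6 6]
Step 7: flows [1->0,2->0] -> levels [7 5 5]
Step 8: flows [0->1,0->2] -> levels [5 6 6]
  -> period-2 cycle (repeats step 6); tank 0 never drops to <=3
Tank 0 never reaches <=3 within 15 steps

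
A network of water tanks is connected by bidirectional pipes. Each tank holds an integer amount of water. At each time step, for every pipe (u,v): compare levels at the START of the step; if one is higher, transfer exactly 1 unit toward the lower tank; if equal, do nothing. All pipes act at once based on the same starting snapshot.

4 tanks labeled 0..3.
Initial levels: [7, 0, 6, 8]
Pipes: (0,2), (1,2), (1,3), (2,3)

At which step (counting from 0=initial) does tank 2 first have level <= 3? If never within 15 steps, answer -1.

Answer: -1

Derivation:
Step 1: flows [0->2,2->1,3->1,3->2] -> levels [6 2 7 6]
Step 2: flows [2->0,2->1,3->1,2->3] -> levels [7 4 4 6]
Step 3: flows [0->2,1=2,3->1,3->2] -> levels [6 5 6 4]
Step 4: flows [0=2,2->1,1->3,2->3] -> levels [6 5 4 6]
Step 5: flows [0->2,1->2,3->1,3->2] -> levels [5 5 7 4]
Step 6: flows [2->0,2->1,1->3,2->3] -> levels [6 5 4 6]
  -> period-2 cycle (repeats step 4); tank 2 never drops to <=3
Tank 2 never reaches <=3 within 15 steps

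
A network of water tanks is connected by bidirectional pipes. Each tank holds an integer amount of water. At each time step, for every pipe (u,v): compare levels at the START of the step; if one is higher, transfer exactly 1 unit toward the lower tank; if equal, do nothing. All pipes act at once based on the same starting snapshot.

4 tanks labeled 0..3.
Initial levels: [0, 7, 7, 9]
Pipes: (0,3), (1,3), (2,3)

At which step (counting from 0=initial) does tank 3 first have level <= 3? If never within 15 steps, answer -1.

Step 1: flows [3->0,3->1,3->2] -> levels [1 8 8 6]
Step 2: flows [3->0,1->3,2->3] -> levels [2 7 7 7]
Step 3: flows [3->0,1=3,2=3] -> levels [3 7 7 6]
Step 4: flows [3->0,1->3,2->3] -> levels [4 6 6 7]
Step 5: flows [3->0,3->1,3->2] -> levels [5 7 7 4]
Step 6: flows [0->3,1->3,2->3] -> levels [4 6 6 7]
  -> period-2 cycle (repeats step 4); tank 3 never drops to <=3
Tank 3 never reaches <=3 within 15 steps

Answer: -1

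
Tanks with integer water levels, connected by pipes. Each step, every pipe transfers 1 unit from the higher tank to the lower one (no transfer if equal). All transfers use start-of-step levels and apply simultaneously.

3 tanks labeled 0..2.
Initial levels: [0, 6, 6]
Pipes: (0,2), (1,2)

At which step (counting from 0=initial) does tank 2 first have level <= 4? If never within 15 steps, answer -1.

Answer: 3

Derivation:
Step 1: flows [2->0,1=2] -> levels [1 6 5]
Step 2: flows [2->0,1->2] -> levels [2 5 5]
Step 3: flows [2->0,1=2] -> levels [3 5 4]
Tank 2 first reaches <=4 at step 3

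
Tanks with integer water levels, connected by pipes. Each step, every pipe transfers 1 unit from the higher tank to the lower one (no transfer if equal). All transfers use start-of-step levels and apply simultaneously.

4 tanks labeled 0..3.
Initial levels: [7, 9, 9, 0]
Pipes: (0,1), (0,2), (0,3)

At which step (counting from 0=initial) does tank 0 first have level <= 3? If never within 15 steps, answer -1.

Step 1: flows [1->0,2->0,0->3] -> levels [8 8 8 1]
Step 2: flows [0=1,0=2,0->3] -> levels [7 8 8 2]
Step 3: flows [1->0,2->0,0->3] -> levels [8 7 7 3]
Step 4: flows [0->1,0->2,0->3] -> levels [5 8 8 4]
Step 5: flows [1->0,2->0,0->3] -> levels [6 7 7 5]
Step 6: flows [1->0,2->0,0->3] -> levels [7 6 6 6]
Step 7: flows [0->1,0->2,0->3] -> levels [4 7 7 7]
Step 8: flows [1->0,2->0,3->0] -> levels [7 6 6 6]
  -> period-2 cycle (repeats step 6); tank 0 never drops to <=3
Tank 0 never reaches <=3 within 15 steps

Answer: -1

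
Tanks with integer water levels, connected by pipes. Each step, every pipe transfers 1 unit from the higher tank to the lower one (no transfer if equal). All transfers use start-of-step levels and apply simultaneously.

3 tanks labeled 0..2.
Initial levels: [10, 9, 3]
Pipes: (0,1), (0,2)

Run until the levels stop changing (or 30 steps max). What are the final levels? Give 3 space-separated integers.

Answer: 6 8 8

Derivation:
Step 1: flows [0->1,0->2] -> levels [8 10 4]
Step 2: flows [1->0,0->2] -> levels [8 9 5]
Step 3: flows [1->0,0->2] -> levels [8 8 6]
Step 4: flows [0=1,0->2] -> levels [7 8 7]
Step 5: flows [1->0,0=2] -> levels [8 7 7]
Step 6: flows [0->1,0->2] -> levels [6 8 8]
Step 7: flows [1->0,2->0] -> levels [8 7 7]
  -> period-2 cycle: step 7 state = step 5 state; never stabilizes
  -> state at step 30: (30-5) mod 2 = 1, same as step 6 -> [6 8 8]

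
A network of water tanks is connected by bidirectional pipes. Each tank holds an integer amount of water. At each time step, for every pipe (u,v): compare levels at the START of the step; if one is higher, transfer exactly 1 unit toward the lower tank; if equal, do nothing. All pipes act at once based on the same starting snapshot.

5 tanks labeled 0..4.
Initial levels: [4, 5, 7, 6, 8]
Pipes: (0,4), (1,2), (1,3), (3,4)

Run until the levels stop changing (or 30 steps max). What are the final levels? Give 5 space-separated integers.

Answer: 6 5 7 7 5

Derivation:
Step 1: flows [4->0,2->1,3->1,4->3] -> levels [5 7 6 6 6]
Step 2: flows [4->0,1->2,1->3,3=4] -> levels [6 5 7 7 5]
Step 3: flows [0->4,2->1,3->1,3->4] -> levels [5 7 6 5 7]
Step 4: flows [4->0,1->2,1->3,4->3] -> levels [6 5 7 7 5]
  -> period-2 cycle: step 4 state = step 2 state; never stabilizes
  -> state at step 30: (30-2) mod 2 = 0, same as step 2 -> [6 5 7 7 5]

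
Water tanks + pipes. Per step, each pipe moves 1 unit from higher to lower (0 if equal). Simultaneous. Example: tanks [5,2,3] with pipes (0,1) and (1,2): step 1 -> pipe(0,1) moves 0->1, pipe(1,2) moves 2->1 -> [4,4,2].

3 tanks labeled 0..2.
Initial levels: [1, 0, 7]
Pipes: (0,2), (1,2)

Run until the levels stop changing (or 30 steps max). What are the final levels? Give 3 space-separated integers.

Step 1: flows [2->0,2->1] -> levels [2 1 5]
Step 2: flows [2->0,2->1] -> levels [3 2 3]
Step 3: flows [0=2,2->1] -> levels [3 3 2]
Step 4: flows [0->2,1->2] -> levels [2 2 4]
Step 5: flows [2->0,2->1] -> levels [3 3 2]
  -> period-2 cycle: step 5 state = step 3 state; never stabilizes
  -> state at step 30: (30-3) mod 2 = 1, same as step 4 -> [2 2 4]

Answer: 2 2 4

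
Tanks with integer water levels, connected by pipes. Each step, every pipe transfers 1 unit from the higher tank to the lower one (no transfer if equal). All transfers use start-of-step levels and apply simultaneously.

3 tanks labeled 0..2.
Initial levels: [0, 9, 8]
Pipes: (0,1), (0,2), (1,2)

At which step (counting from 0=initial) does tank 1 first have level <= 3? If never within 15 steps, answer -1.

Step 1: flows [1->0,2->0,1->2] -> levels [2 7 8]
Step 2: flows [1->0,2->0,2->1] -> levels [4 7 6]
Step 3: flows [1->0,2->0,1->2] -> levels [6 5 6]
Step 4: flows [0->1,0=2,2->1] -> levels [5 7 5]
Step 5: flows [1->0,0=2,1->2] -> levels [6 5 6]
  -> period-2 cycle (repeats step 3); tank 1 never drops to <=3
Tank 1 never reaches <=3 within 15 steps

Answer: -1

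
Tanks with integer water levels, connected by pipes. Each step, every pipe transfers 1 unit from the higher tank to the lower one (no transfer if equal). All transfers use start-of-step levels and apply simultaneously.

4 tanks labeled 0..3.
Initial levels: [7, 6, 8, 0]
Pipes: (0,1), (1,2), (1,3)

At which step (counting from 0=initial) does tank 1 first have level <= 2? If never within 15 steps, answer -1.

Answer: -1

Derivation:
Step 1: flows [0->1,2->1,1->3] -> levels [6 7 7 1]
Step 2: flows [1->0,1=2,1->3] -> levels [7 5 7 2]
Step 3: flows [0->1,2->1,1->3] -> levels [6 6 6 3]
Step 4: flows [0=1,1=2,1->3] -> levels [6 5 6 4]
Step 5: flows [0->1,2->1,1->3] -> levels [5 6 5 5]
Step 6: flows [1->0,1->2,1->3] -> levels [6 3 6 6]
Step 7: flows [0->1,2->1,3->1] -> levels [5 6 5 5]
  -> period-2 cycle (repeats step 5); tank 1 never drops to <=2
Tank 1 never reaches <=2 within 15 steps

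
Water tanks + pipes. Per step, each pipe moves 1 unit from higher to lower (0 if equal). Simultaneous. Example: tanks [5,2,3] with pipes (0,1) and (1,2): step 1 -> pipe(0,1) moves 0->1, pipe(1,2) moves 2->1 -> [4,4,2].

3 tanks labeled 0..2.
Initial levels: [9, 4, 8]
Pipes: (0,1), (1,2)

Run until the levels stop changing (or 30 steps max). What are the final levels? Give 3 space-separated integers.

Answer: 7 8 6

Derivation:
Step 1: flows [0->1,2->1] -> levels [8 6 7]
Step 2: flows [0->1,2->1] -> levels [7 8 6]
Step 3: flows [1->0,1->2] -> levels [8 6 7]
  -> period-2 cycle: step 3 state = step 1 state; never stabilizes
  -> state at step 30: (30-1) mod 2 = 1, same as step 2 -> [7 8 6]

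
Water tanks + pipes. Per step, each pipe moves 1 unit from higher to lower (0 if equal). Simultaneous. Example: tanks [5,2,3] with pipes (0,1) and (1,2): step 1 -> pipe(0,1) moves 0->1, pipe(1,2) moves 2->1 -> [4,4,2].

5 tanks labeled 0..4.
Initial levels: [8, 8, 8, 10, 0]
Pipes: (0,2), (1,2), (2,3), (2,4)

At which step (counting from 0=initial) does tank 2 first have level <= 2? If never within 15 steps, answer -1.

Answer: -1

Derivation:
Step 1: flows [0=2,1=2,3->2,2->4] -> levels [8 8 8 9 1]
Step 2: flows [0=2,1=2,3->2,2->4] -> levels [8 8 8 8 2]
Step 3: flows [0=2,1=2,2=3,2->4] -> levels [8 8 7 8 3]
Step 4: flows [0->2,1->2,3->2,2->4] -> levels [7 7 9 7 4]
Step 5: flows [2->0,2->1,2->3,2->4] -> levels [8 8 5 8 5]
Step 6: flows [0->2,1->2,3->2,2=4] -> levels [7 7 8 7 5]
Step 7: flows [2->0,2->1,2->3,2->4] -> levels [8 8 4 8 6]
Step 8: flows [0->2,1->2,3->2,4->2] -> levels [7 7 8 7 5]
  -> period-2 cycle (repeats step 6); tank 2 never drops to <=2
Tank 2 never reaches <=2 within 15 steps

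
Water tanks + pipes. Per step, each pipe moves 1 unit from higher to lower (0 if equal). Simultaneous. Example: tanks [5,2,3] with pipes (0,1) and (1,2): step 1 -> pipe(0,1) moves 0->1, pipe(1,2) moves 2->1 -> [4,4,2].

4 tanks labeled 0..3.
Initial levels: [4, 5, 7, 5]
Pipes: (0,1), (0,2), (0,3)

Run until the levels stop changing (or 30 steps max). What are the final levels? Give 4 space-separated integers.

Step 1: flows [1->0,2->0,3->0] -> levels [7 4 6 4]
Step 2: flows [0->1,0->2,0->3] -> levels [4 5 7 5]
  -> period-2 cycle: step 2 state = step 0 state; never stabilizes
  -> state at step 30: (30-0) mod 2 = 0, same as step 0 -> [4 5 7 5]

Answer: 4 5 7 5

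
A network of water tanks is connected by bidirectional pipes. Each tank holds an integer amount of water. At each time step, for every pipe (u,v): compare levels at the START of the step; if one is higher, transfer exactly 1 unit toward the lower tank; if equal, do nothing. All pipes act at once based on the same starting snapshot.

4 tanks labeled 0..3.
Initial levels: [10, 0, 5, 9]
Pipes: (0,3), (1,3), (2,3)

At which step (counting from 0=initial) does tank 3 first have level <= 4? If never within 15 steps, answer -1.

Answer: 6

Derivation:
Step 1: flows [0->3,3->1,3->2] -> levels [9 1 6 8]
Step 2: flows [0->3,3->1,3->2] -> levels [8 2 7 7]
Step 3: flows [0->3,3->1,2=3] -> levels [7 3 7 7]
Step 4: flows [0=3,3->1,2=3] -> levels [7 4 7 6]
Step 5: flows [0->3,3->1,2->3] -> levels [6 5 6 7]
Step 6: flows [3->0,3->1,3->2] -> levels [7 6 7 4]
Tank 3 first reaches <=4 at step 6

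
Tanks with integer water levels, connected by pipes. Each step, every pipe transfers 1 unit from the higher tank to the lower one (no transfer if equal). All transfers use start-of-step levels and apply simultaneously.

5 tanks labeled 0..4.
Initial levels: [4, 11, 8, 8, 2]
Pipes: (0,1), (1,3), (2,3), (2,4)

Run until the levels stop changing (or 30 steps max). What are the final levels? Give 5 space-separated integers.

Step 1: flows [1->0,1->3,2=3,2->4] -> levels [5 9 7 9 3]
Step 2: flows [1->0,1=3,3->2,2->4] -> levels [6 8 7 8 4]
Step 3: flows [1->0,1=3,3->2,2->4] -> levels [7 7 7 7 5]
Step 4: flows [0=1,1=3,2=3,2->4] -> levels [7 7 6 7 6]
Step 5: flows [0=1,1=3,3->2,2=4] -> levels [7 7 7 6 6]
Step 6: flows [0=1,1->3,2->3,2->4] -> levels [7 6 5 8 7]
Step 7: flows [0->1,3->1,3->2,4->2] -> levels [6 8 7 6 6]
Step 8: flows [1->0,1->3,2->3,2->4] -> levels [7 6 5 8 7]
  -> period-2 cycle: step 8 state = step 6 state; never stabilizes
  -> state at step 30: (30-6) mod 2 = 0, same as step 6 -> [7 6 5 8 7]

Answer: 7 6 5 8 7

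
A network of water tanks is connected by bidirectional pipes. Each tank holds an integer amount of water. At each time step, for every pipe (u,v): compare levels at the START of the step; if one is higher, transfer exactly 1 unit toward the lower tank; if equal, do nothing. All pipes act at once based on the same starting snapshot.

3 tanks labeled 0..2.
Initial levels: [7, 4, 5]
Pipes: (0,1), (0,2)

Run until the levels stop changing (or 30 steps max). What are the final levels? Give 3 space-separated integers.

Step 1: flows [0->1,0->2] -> levels [5 5 6]
Step 2: flows [0=1,2->0] -> levels [6 5 5]
Step 3: flows [0->1,0->2] -> levels [4 6 6]
Step 4: flows [1->0,2->0] -> levels [6 5 5]
  -> period-2 cycle: step 4 state = step 2 state; never stabilizes
  -> state at step 30: (30-2) mod 2 = 0, same as step 2 -> [6 5 5]

Answer: 6 5 5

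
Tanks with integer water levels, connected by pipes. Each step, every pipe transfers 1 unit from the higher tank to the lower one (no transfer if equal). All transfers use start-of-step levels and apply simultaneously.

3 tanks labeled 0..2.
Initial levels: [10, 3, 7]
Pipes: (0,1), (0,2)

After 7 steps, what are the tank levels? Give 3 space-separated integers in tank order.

Step 1: flows [0->1,0->2] -> levels [8 4 8]
Step 2: flows [0->1,0=2] -> levels [7 5 8]
Step 3: flows [0->1,2->0] -> levels [7 6 7]
Step 4: flows [0->1,0=2] -> levels [6 7 7]
Step 5: flows [1->0,2->0] -> levels [8 6 6]
Step 6: flows [0->1,0->2] -> levels [6 7 7]
  -> period-2 cycle: step 6 state = step 4 state
  -> state at step 7: (7-4) mod 2 = 1, same as step 5 -> [8 6 6]

Answer: 8 6 6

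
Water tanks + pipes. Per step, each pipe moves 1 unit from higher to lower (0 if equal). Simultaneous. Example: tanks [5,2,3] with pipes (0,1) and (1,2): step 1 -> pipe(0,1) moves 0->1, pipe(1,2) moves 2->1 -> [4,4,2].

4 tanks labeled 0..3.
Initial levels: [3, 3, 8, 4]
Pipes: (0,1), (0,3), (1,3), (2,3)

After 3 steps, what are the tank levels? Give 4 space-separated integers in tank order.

Answer: 4 4 6 4

Derivation:
Step 1: flows [0=1,3->0,3->1,2->3] -> levels [4 4 7 3]
Step 2: flows [0=1,0->3,1->3,2->3] -> levels [3 3 6 6]
Step 3: flows [0=1,3->0,3->1,2=3] -> levels [4 4 6 4]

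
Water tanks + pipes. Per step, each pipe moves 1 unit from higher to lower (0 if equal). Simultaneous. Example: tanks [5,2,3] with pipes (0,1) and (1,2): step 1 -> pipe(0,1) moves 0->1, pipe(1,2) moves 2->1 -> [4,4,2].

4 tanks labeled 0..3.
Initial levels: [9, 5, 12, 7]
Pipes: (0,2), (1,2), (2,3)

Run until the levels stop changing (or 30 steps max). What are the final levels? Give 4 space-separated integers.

Answer: 9 9 6 9

Derivation:
Step 1: flows [2->0,2->1,2->3] -> levels [10 6 9 8]
Step 2: flows [0->2,2->1,2->3] -> levels [9 7 8 9]
Step 3: flows [0->2,2->1,3->2] -> levels [8 8 9 8]
Step 4: flows [2->0,2->1,2->3] -> levels [9 9 6 9]
Step 5: flows [0->2,1->2,3->2] -> levels [8 8 9 8]
  -> period-2 cycle: step 5 state = step 3 state; never stabilizes
  -> state at step 30: (30-3) mod 2 = 1, same as step 4 -> [9 9 6 9]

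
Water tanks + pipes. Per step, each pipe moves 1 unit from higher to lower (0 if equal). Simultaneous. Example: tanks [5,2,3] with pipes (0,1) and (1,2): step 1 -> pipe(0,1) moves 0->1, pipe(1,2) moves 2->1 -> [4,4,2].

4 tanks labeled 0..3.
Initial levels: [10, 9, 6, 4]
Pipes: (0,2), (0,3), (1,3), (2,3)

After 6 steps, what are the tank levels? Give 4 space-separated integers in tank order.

Answer: 6 7 7 9

Derivation:
Step 1: flows [0->2,0->3,1->3,2->3] -> levels [8 8 6 7]
Step 2: flows [0->2,0->3,1->3,3->2] -> levels [6 7 8 8]
Step 3: flows [2->0,3->0,3->1,2=3] -> levels [8 8 7 6]
Step 4: flows [0->2,0->3,1->3,2->3] -> levels [6 7 7 9]
Step 5: flows [2->0,3->0,3->1,3->2] -> levels [8 8 7 6]
  -> period-2 cycle: step 5 state = step 3 state
  -> state at step 6: (6-3) mod 2 = 1, same as step 4 -> [6 7 7 9]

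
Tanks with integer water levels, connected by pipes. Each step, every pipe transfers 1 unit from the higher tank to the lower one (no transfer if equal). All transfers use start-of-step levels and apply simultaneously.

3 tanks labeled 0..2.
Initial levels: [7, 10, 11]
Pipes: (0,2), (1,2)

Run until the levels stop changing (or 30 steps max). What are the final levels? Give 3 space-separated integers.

Step 1: flows [2->0,2->1] -> levels [8 11 9]
Step 2: flows [2->0,1->2] -> levels [9 10 9]
Step 3: flows [0=2,1->2] -> levels [9 9 10]
Step 4: flows [2->0,2->1] -> levels [10 10 8]
Step 5: flows [0->2,1->2] -> levels [9 9 10]
  -> period-2 cycle: step 5 state = step 3 state; never stabilizes
  -> state at step 30: (30-3) mod 2 = 1, same as step 4 -> [10 10 8]

Answer: 10 10 8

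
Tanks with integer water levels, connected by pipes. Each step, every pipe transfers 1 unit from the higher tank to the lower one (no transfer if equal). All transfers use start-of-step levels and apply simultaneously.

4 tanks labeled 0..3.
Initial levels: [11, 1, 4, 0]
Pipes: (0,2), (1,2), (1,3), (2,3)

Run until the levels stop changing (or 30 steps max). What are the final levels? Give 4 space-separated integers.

Step 1: flows [0->2,2->1,1->3,2->3] -> levels [10 1 3 2]
Step 2: flows [0->2,2->1,3->1,2->3] -> levels [9 3 2 2]
Step 3: flows [0->2,1->2,1->3,2=3] -> levels [8 1 4 3]
Step 4: flows [0->2,2->1,3->1,2->3] -> levels [7 3 3 3]
Step 5: flows [0->2,1=2,1=3,2=3] -> levels [6 3 4 3]
Step 6: flows [0->2,2->1,1=3,2->3] -> levels [5 4 3 4]
Step 7: flows [0->2,1->2,1=3,3->2] -> levels [4 3 6 3]
Step 8: flows [2->0,2->1,1=3,2->3] -> levels [5 4 3 4]
  -> period-2 cycle: step 8 state = step 6 state; never stabilizes
  -> state at step 30: (30-6) mod 2 = 0, same as step 6 -> [5 4 3 4]

Answer: 5 4 3 4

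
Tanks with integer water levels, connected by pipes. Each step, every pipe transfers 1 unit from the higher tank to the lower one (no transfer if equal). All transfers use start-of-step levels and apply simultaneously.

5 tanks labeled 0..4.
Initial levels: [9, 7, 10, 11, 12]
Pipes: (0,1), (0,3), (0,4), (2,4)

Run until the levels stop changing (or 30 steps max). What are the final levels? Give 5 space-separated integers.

Answer: 8 10 10 10 11

Derivation:
Step 1: flows [0->1,3->0,4->0,4->2] -> levels [10 8 11 10 10]
Step 2: flows [0->1,0=3,0=4,2->4] -> levels [9 9 10 10 11]
Step 3: flows [0=1,3->0,4->0,4->2] -> levels [11 9 11 9 9]
Step 4: flows [0->1,0->3,0->4,2->4] -> levels [8 10 10 10 11]
Step 5: flows [1->0,3->0,4->0,4->2] -> levels [11 9 11 9 9]
  -> period-2 cycle: step 5 state = step 3 state; never stabilizes
  -> state at step 30: (30-3) mod 2 = 1, same as step 4 -> [8 10 10 10 11]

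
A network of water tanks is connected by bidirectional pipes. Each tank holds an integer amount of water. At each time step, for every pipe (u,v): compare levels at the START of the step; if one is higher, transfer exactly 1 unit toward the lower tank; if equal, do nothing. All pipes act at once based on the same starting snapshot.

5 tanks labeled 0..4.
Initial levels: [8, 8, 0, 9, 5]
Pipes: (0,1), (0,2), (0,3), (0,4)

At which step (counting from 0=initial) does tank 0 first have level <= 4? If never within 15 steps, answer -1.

Answer: 5

Derivation:
Step 1: flows [0=1,0->2,3->0,0->4] -> levels [7 8 1 8 6]
Step 2: flows [1->0,0->2,3->0,0->4] -> levels [7 7 2 7 7]
Step 3: flows [0=1,0->2,0=3,0=4] -> levels [6 7 3 7 7]
Step 4: flows [1->0,0->2,3->0,4->0] -> levels [8 6 4 6 6]
Step 5: flows [0->1,0->2,0->3,0->4] -> levels [4 7 5 7 7]
Tank 0 first reaches <=4 at step 5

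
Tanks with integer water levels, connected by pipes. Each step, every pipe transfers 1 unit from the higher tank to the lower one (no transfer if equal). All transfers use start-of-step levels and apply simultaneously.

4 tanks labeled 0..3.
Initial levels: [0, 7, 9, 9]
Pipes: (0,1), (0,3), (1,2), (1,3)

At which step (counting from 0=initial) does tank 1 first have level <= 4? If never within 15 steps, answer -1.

Answer: -1

Derivation:
Step 1: flows [1->0,3->0,2->1,3->1] -> levels [2 8 8 7]
Step 2: flows [1->0,3->0,1=2,1->3] -> levels [4 6 8 7]
Step 3: flows [1->0,3->0,2->1,3->1] -> levels [6 7 7 5]
Step 4: flows [1->0,0->3,1=2,1->3] -> levels [6 5 7 7]
Step 5: flows [0->1,3->0,2->1,3->1] -> levels [6 8 6 5]
Step 6: flows [1->0,0->3,1->2,1->3] -> levels [6 5 7 7]
  -> period-2 cycle (repeats step 4); tank 1 never drops to <=4
Tank 1 never reaches <=4 within 15 steps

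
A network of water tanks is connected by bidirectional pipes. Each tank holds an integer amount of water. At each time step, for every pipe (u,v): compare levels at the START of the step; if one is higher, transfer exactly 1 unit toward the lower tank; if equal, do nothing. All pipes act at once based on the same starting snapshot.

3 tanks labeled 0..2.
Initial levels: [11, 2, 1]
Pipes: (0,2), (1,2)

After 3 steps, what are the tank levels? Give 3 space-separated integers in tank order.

Answer: 8 3 3

Derivation:
Step 1: flows [0->2,1->2] -> levels [10 1 3]
Step 2: flows [0->2,2->1] -> levels [9 2 3]
Step 3: flows [0->2,2->1] -> levels [8 3 3]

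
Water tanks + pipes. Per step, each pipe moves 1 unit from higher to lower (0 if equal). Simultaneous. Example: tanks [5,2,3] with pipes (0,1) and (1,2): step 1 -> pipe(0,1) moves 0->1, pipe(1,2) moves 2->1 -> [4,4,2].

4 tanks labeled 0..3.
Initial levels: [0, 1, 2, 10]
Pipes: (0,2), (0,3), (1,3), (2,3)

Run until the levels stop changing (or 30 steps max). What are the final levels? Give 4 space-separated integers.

Answer: 3 3 3 4

Derivation:
Step 1: flows [2->0,3->0,3->1,3->2] -> levels [2 2 2 7]
Step 2: flows [0=2,3->0,3->1,3->2] -> levels [3 3 3 4]
Step 3: flows [0=2,3->0,3->1,3->2] -> levels [4 4 4 1]
Step 4: flows [0=2,0->3,1->3,2->3] -> levels [3 3 3 4]
  -> period-2 cycle: step 4 state = step 2 state; never stabilizes
  -> state at step 30: (30-2) mod 2 = 0, same as step 2 -> [3 3 3 4]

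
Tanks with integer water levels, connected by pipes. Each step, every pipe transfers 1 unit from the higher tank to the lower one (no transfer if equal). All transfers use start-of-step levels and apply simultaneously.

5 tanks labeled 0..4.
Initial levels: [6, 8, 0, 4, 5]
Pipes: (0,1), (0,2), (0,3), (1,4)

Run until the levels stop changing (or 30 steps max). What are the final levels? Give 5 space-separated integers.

Step 1: flows [1->0,0->2,0->3,1->4] -> levels [5 6 1 5 6]
Step 2: flows [1->0,0->2,0=3,1=4] -> levels [5 5 2 5 6]
Step 3: flows [0=1,0->2,0=3,4->1] -> levels [4 6 3 5 5]
Step 4: flows [1->0,0->2,3->0,1->4] -> levels [5 4 4 4 6]
Step 5: flows [0->1,0->2,0->3,4->1] -> levels [2 6 5 5 5]
Step 6: flows [1->0,2->0,3->0,1->4] -> levels [5 4 4 4 6]
  -> period-2 cycle: step 6 state = step 4 state; never stabilizes
  -> state at step 30: (30-4) mod 2 = 0, same as step 4 -> [5 4 4 4 6]

Answer: 5 4 4 4 6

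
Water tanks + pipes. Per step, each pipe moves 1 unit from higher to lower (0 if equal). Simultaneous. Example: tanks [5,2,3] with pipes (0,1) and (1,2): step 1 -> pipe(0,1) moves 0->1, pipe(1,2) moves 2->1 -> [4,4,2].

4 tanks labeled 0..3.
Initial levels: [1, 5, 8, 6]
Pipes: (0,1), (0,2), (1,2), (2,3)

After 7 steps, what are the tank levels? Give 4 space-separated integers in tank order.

Answer: 4 6 5 5

Derivation:
Step 1: flows [1->0,2->0,2->1,2->3] -> levels [3 5 5 7]
Step 2: flows [1->0,2->0,1=2,3->2] -> levels [5 4 5 6]
Step 3: flows [0->1,0=2,2->1,3->2] -> levels [4 6 5 5]
Step 4: flows [1->0,2->0,1->2,2=3] -> levels [6 4 5 5]
Step 5: flows [0->1,0->2,2->1,2=3] -> levels [4 6 5 5]
  -> period-2 cycle: step 5 state = step 3 state
  -> state at step 7: (7-3) mod 2 = 0, same as step 3 -> [4 6 5 5]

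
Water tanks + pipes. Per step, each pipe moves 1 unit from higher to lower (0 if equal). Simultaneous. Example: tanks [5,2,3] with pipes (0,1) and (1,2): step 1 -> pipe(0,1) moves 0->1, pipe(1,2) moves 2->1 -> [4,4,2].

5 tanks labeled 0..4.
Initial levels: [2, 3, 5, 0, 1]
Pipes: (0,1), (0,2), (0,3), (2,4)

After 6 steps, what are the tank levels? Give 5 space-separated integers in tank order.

Answer: 1 3 3 2 2

Derivation:
Step 1: flows [1->0,2->0,0->3,2->4] -> levels [3 2 3 1 2]
Step 2: flows [0->1,0=2,0->3,2->4] -> levels [1 3 2 2 3]
Step 3: flows [1->0,2->0,3->0,4->2] -> levels [4 2 2 1 2]
Step 4: flows [0->1,0->2,0->3,2=4] -> levels [1 3 3 2 2]
Step 5: flows [1->0,2->0,3->0,2->4] -> levels [4 2 1 1 3]
Step 6: flows [0->1,0->2,0->3,4->2] -> levels [1 3 3 2 2]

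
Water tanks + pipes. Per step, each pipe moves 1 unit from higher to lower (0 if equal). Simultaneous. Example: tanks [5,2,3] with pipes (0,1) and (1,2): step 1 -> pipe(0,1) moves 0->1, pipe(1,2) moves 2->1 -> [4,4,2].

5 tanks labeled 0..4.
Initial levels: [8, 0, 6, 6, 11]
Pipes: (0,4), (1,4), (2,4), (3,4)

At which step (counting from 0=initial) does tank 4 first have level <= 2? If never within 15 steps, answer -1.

Step 1: flows [4->0,4->1,4->2,4->3] -> levels [9 1 7 7 7]
Step 2: flows [0->4,4->1,2=4,3=4] -> levels [8 2 7 7 7]
Step 3: flows [0->4,4->1,2=4,3=4] -> levels [7 3 7 7 7]
Step 4: flows [0=4,4->1,2=4,3=4] -> levels [7 4 7 7 6]
Step 5: flows [0->4,4->1,2->4,3->4] -> levels [6 5 6 6 8]
Step 6: flows [4->0,4->1,4->2,4->3] -> levels [7 6 7 7 4]
Step 7: flows [0->4,1->4,2->4,3->4] -> levels [6 5 6 6 8]
  -> period-2 cycle (repeats step 5); tank 4 never drops to <=2
Tank 4 never reaches <=2 within 15 steps

Answer: -1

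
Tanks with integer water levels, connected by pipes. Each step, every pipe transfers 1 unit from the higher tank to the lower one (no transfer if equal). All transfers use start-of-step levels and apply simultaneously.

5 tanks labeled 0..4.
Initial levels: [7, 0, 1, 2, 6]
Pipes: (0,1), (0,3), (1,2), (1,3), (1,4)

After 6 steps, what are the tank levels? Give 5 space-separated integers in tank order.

Step 1: flows [0->1,0->3,2->1,3->1,4->1] -> levels [5 4 0 2 5]
Step 2: flows [0->1,0->3,1->2,1->3,4->1] -> levels [3 4 1 4 4]
Step 3: flows [1->0,3->0,1->2,1=3,1=4] -> levels [5 2 2 3 4]
Step 4: flows [0->1,0->3,1=2,3->1,4->1] -> levels [3 5 2 3 3]
Step 5: flows [1->0,0=3,1->2,1->3,1->4] -> levels [4 1 3 4 4]
Step 6: flows [0->1,0=3,2->1,3->1,4->1] -> levels [3 5 2 3 3]

Answer: 3 5 2 3 3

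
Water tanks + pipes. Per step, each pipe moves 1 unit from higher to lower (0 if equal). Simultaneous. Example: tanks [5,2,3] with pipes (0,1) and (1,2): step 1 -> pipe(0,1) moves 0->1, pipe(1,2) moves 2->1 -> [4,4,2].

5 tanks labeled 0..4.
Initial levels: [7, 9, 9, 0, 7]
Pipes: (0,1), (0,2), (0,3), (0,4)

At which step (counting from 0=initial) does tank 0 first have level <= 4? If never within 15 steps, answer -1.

Answer: 4

Derivation:
Step 1: flows [1->0,2->0,0->3,0=4] -> levels [8 8 8 1 7]
Step 2: flows [0=1,0=2,0->3,0->4] -> levels [6 8 8 2 8]
Step 3: flows [1->0,2->0,0->3,4->0] -> levels [8 7 7 3 7]
Step 4: flows [0->1,0->2,0->3,0->4] -> levels [4 8 8 4 8]
Tank 0 first reaches <=4 at step 4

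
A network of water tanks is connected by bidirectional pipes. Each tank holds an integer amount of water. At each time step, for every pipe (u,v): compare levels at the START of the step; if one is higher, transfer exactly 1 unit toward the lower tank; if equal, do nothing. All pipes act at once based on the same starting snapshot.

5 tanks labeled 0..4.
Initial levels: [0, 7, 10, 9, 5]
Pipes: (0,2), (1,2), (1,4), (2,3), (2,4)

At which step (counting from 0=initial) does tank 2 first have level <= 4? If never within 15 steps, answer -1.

Step 1: flows [2->0,2->1,1->4,2->3,2->4] -> levels [1 7 6 10 7]
Step 2: flows [2->0,1->2,1=4,3->2,4->2] -> levels [2 6 8 9 6]
Step 3: flows [2->0,2->1,1=4,3->2,2->4] -> levels [3 7 6 8 7]
Step 4: flows [2->0,1->2,1=4,3->2,4->2] -> levels [4 6 8 7 6]
Step 5: flows [2->0,2->1,1=4,2->3,2->4] -> levels [5 7 4 8 7]
Tank 2 first reaches <=4 at step 5

Answer: 5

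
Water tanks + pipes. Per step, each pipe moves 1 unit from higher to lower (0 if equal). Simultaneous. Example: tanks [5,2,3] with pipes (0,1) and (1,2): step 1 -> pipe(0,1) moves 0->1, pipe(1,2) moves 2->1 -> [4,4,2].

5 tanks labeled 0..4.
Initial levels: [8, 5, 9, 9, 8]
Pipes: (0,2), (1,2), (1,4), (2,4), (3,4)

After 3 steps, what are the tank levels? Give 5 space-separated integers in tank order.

Answer: 9 7 6 8 9

Derivation:
Step 1: flows [2->0,2->1,4->1,2->4,3->4] -> levels [9 7 6 8 9]
Step 2: flows [0->2,1->2,4->1,4->2,4->3] -> levels [8 7 9 9 6]
Step 3: flows [2->0,2->1,1->4,2->4,3->4] -> levels [9 7 6 8 9]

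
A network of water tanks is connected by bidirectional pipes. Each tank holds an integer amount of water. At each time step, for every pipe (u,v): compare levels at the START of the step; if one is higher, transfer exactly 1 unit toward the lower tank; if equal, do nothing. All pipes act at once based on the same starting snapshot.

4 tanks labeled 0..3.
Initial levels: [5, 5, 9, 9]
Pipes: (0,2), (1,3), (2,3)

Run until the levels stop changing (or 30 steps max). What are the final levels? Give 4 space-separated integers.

Step 1: flows [2->0,3->1,2=3] -> levels [6 6 8 8]
Step 2: flows [2->0,3->1,2=3] -> levels [7 7 7 7]
Step 3: flows [0=2,1=3,2=3] -> levels [7 7 7 7]
  -> stable (no change)

Answer: 7 7 7 7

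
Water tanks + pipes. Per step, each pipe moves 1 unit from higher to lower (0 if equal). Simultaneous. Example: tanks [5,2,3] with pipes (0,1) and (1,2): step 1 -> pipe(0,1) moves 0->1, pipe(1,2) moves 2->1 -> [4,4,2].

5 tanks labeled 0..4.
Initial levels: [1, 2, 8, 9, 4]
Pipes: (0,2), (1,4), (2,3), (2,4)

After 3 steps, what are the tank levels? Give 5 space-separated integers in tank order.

Step 1: flows [2->0,4->1,3->2,2->4] -> levels [2 3 7 8 4]
Step 2: flows [2->0,4->1,3->2,2->4] -> levels [3 4 6 7 4]
Step 3: flows [2->0,1=4,3->2,2->4] -> levels [4 4 5 6 5]

Answer: 4 4 5 6 5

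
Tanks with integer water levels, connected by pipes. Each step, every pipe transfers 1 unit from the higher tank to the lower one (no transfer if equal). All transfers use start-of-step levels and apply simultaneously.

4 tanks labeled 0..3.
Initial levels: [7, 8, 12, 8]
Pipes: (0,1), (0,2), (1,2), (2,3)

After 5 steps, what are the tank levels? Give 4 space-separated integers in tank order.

Step 1: flows [1->0,2->0,2->1,2->3] -> levels [9 8 9 9]
Step 2: flows [0->1,0=2,2->1,2=3] -> levels [8 10 8 9]
Step 3: flows [1->0,0=2,1->2,3->2] -> levels [9 8 10 8]
Step 4: flows [0->1,2->0,2->1,2->3] -> levels [9 10 7 9]
Step 5: flows [1->0,0->2,1->2,3->2] -> levels [9 8 10 8]

Answer: 9 8 10 8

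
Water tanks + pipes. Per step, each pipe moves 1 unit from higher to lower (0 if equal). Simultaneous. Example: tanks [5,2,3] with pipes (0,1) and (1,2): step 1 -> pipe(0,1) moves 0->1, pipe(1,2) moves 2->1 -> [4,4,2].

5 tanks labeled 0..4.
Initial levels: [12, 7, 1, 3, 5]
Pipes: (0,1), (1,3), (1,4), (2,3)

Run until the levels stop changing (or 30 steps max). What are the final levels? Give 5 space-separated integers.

Answer: 5 8 6 4 5

Derivation:
Step 1: flows [0->1,1->3,1->4,3->2] -> levels [11 6 2 3 6]
Step 2: flows [0->1,1->3,1=4,3->2] -> levels [10 6 3 3 6]
Step 3: flows [0->1,1->3,1=4,2=3] -> levels [9 6 3 4 6]
Step 4: flows [0->1,1->3,1=4,3->2] -> levels [8 6 4 4 6]
Step 5: flows [0->1,1->3,1=4,2=3] -> levels [7 6 4 5 6]
Step 6: flows [0->1,1->3,1=4,3->2] -> levels [6 6 5 5 6]
Step 7: flows [0=1,1->3,1=4,2=3] -> levels [6 5 5 6 6]
Step 8: flows [0->1,3->1,4->1,3->2] -> levels [5 8 6 4 5]
Step 9: flows [1->0,1->3,1->4,2->3] -> levels [6 5 5 6 6]
  -> period-2 cycle: step 9 state = step 7 state; never stabilizes
  -> state at step 30: (30-7) mod 2 = 1, same as step 8 -> [5 8 6 4 5]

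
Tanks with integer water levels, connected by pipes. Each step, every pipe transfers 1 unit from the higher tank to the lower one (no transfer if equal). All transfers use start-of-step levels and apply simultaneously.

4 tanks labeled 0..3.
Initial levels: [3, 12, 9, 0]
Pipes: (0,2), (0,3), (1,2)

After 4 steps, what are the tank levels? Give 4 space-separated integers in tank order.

Answer: 4 9 8 3

Derivation:
Step 1: flows [2->0,0->3,1->2] -> levels [3 11 9 1]
Step 2: flows [2->0,0->3,1->2] -> levels [3 10 9 2]
Step 3: flows [2->0,0->3,1->2] -> levels [3 9 9 3]
Step 4: flows [2->0,0=3,1=2] -> levels [4 9 8 3]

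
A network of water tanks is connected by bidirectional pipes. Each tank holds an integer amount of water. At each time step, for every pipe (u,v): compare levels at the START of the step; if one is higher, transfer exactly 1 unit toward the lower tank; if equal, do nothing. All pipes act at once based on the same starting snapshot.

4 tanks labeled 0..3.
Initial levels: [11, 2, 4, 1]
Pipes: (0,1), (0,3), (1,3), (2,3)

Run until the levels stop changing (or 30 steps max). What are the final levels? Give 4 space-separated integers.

Answer: 5 6 4 3

Derivation:
Step 1: flows [0->1,0->3,1->3,2->3] -> levels [9 2 3 4]
Step 2: flows [0->1,0->3,3->1,3->2] -> levels [7 4 4 3]
Step 3: flows [0->1,0->3,1->3,2->3] -> levels [5 4 3 6]
Step 4: flows [0->1,3->0,3->1,3->2] -> levels [5 6 4 3]
Step 5: flows [1->0,0->3,1->3,2->3] -> levels [5 4 3 6]
  -> period-2 cycle: step 5 state = step 3 state; never stabilizes
  -> state at step 30: (30-3) mod 2 = 1, same as step 4 -> [5 6 4 3]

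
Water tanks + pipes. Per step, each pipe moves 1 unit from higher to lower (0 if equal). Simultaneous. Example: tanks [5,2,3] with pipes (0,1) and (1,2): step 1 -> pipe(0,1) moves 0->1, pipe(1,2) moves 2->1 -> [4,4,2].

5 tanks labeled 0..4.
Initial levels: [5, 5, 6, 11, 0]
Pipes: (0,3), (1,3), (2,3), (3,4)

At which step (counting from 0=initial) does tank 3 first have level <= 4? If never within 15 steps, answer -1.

Step 1: flows [3->0,3->1,3->2,3->4] -> levels [6 6 7 7 1]
Step 2: flows [3->0,3->1,2=3,3->4] -> levels [7 7 7 4 2]
Tank 3 first reaches <=4 at step 2

Answer: 2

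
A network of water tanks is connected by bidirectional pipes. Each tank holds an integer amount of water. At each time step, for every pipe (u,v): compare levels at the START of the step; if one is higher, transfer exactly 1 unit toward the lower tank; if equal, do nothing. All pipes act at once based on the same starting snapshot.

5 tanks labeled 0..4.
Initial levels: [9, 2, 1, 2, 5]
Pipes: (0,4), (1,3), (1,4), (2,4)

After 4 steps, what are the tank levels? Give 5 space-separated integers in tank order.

Step 1: flows [0->4,1=3,4->1,4->2] -> levels [8 3 2 2 4]
Step 2: flows [0->4,1->3,4->1,4->2] -> levels [7 3 3 3 3]
Step 3: flows [0->4,1=3,1=4,2=4] -> levels [6 3 3 3 4]
Step 4: flows [0->4,1=3,4->1,4->2] -> levels [5 4 4 3 3]

Answer: 5 4 4 3 3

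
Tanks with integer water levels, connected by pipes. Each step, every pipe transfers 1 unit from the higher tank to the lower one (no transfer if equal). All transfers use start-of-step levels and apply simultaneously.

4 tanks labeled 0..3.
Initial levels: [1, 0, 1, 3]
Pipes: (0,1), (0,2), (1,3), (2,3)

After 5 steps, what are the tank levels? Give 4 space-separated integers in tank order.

Step 1: flows [0->1,0=2,3->1,3->2] -> levels [0 2 2 1]
Step 2: flows [1->0,2->0,1->3,2->3] -> levels [2 0 0 3]
Step 3: flows [0->1,0->2,3->1,3->2] -> levels [0 2 2 1]
  -> period-2 cycle: step 3 state = step 1 state
  -> state at step 5: (5-1) mod 2 = 0, same as step 1 -> [0 2 2 1]

Answer: 0 2 2 1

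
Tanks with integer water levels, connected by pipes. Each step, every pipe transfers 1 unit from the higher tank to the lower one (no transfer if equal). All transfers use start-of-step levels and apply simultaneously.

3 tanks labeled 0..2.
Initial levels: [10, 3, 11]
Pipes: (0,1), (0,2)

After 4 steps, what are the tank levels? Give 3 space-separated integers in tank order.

Answer: 8 7 9

Derivation:
Step 1: flows [0->1,2->0] -> levels [10 4 10]
Step 2: flows [0->1,0=2] -> levels [9 5 10]
Step 3: flows [0->1,2->0] -> levels [9 6 9]
Step 4: flows [0->1,0=2] -> levels [8 7 9]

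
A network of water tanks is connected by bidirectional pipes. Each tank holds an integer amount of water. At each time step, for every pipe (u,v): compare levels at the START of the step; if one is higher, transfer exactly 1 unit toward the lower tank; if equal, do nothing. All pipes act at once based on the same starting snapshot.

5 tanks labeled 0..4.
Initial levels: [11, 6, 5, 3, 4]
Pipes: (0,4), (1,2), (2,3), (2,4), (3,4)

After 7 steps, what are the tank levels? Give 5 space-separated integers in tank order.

Step 1: flows [0->4,1->2,2->3,2->4,4->3] -> levels [10 5 4 5 5]
Step 2: flows [0->4,1->2,3->2,4->2,3=4] -> levels [9 4 7 4 5]
Step 3: flows [0->4,2->1,2->3,2->4,4->3] -> levels [8 5 4 6 6]
Step 4: flows [0->4,1->2,3->2,4->2,3=4] -> levels [7 4 7 5 6]
Step 5: flows [0->4,2->1,2->3,2->4,4->3] -> levels [6 5 4 7 7]
Step 6: flows [4->0,1->2,3->2,4->2,3=4] -> levels [7 4 7 6 5]
Step 7: flows [0->4,2->1,2->3,2->4,3->4] -> levels [6 5 4 6 8]

Answer: 6 5 4 6 8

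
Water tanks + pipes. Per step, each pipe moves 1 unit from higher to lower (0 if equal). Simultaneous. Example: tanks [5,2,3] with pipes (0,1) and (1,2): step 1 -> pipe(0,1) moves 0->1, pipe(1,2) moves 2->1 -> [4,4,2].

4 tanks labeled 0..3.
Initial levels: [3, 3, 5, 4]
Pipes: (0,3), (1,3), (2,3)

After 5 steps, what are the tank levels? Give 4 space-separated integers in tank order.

Step 1: flows [3->0,3->1,2->3] -> levels [4 4 4 3]
Step 2: flows [0->3,1->3,2->3] -> levels [3 3 3 6]
Step 3: flows [3->0,3->1,3->2] -> levels [4 4 4 3]
  -> period-2 cycle: step 3 state = step 1 state
  -> state at step 5: (5-1) mod 2 = 0, same as step 1 -> [4 4 4 3]

Answer: 4 4 4 3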